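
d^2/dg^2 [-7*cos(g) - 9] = 7*cos(g)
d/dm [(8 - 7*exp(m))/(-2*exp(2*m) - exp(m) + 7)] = (-(4*exp(m) + 1)*(7*exp(m) - 8) + 14*exp(2*m) + 7*exp(m) - 49)*exp(m)/(2*exp(2*m) + exp(m) - 7)^2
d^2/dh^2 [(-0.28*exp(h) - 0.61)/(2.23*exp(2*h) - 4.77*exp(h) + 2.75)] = (-1.392412*exp(4*h) - 15.112264*exp(3*h) + 29.768493*exp(2*h) - 2.58886899999999*exp(h) - 10.119175)*exp(h)/(11.089567*exp(6*h) - 71.162199*exp(5*h) + 193.243326*exp(4*h) - 284.043483*exp(3*h) + 238.30455*exp(2*h) - 108.219375*exp(h) + 20.796875)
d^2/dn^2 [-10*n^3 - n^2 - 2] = -60*n - 2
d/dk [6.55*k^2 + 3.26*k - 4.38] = 13.1*k + 3.26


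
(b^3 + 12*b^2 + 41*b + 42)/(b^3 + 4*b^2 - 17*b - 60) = (b^2 + 9*b + 14)/(b^2 + b - 20)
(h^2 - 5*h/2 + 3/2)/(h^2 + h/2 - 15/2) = (2*h^2 - 5*h + 3)/(2*h^2 + h - 15)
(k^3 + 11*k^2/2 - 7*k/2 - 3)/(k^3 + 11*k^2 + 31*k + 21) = (2*k^3 + 11*k^2 - 7*k - 6)/(2*(k^3 + 11*k^2 + 31*k + 21))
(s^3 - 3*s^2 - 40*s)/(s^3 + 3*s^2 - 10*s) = (s - 8)/(s - 2)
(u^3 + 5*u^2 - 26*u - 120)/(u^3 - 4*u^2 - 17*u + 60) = (u + 6)/(u - 3)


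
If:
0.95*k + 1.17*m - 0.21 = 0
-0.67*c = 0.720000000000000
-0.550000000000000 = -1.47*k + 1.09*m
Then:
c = -1.07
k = 0.32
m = -0.08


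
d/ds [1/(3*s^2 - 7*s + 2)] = (7 - 6*s)/(3*s^2 - 7*s + 2)^2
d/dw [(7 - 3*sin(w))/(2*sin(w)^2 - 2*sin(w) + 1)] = (6*sin(w)^2 - 28*sin(w) + 11)*cos(w)/(-2*sin(w) - cos(2*w) + 2)^2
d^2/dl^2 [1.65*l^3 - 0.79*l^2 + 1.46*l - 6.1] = 9.9*l - 1.58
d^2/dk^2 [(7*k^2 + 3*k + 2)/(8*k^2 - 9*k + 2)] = 8*(174*k^3 + 12*k^2 - 144*k + 53)/(512*k^6 - 1728*k^5 + 2328*k^4 - 1593*k^3 + 582*k^2 - 108*k + 8)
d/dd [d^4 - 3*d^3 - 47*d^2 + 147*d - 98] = 4*d^3 - 9*d^2 - 94*d + 147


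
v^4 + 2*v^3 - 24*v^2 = v^2*(v - 4)*(v + 6)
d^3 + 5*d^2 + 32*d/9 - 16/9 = (d - 1/3)*(d + 4/3)*(d + 4)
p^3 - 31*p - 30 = (p - 6)*(p + 1)*(p + 5)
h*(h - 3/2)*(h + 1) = h^3 - h^2/2 - 3*h/2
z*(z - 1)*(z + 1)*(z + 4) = z^4 + 4*z^3 - z^2 - 4*z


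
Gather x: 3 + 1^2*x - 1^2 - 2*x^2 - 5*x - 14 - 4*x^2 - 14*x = -6*x^2 - 18*x - 12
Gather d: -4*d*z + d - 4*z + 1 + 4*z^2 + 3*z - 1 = d*(1 - 4*z) + 4*z^2 - z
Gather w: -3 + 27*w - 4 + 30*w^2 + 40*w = 30*w^2 + 67*w - 7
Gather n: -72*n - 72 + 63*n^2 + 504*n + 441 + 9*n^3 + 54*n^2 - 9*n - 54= 9*n^3 + 117*n^2 + 423*n + 315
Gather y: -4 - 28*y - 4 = -28*y - 8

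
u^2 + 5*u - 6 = (u - 1)*(u + 6)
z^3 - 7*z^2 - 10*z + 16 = (z - 8)*(z - 1)*(z + 2)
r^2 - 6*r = r*(r - 6)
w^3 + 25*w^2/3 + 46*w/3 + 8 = (w + 1)*(w + 4/3)*(w + 6)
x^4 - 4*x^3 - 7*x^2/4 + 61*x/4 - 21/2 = (x - 7/2)*(x - 3/2)*(x - 1)*(x + 2)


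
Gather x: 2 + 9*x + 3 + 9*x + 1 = 18*x + 6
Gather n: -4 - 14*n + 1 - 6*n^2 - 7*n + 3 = -6*n^2 - 21*n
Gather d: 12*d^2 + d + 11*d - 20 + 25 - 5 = 12*d^2 + 12*d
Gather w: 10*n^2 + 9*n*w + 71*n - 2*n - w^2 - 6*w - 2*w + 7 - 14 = 10*n^2 + 69*n - w^2 + w*(9*n - 8) - 7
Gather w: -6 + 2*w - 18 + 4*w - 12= 6*w - 36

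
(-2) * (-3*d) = 6*d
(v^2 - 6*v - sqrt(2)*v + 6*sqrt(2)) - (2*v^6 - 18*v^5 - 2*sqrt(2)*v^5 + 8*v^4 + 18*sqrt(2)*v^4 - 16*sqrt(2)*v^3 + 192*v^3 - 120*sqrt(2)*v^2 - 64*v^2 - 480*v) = -2*v^6 + 2*sqrt(2)*v^5 + 18*v^5 - 18*sqrt(2)*v^4 - 8*v^4 - 192*v^3 + 16*sqrt(2)*v^3 + 65*v^2 + 120*sqrt(2)*v^2 - sqrt(2)*v + 474*v + 6*sqrt(2)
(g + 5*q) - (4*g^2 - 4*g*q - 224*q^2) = -4*g^2 + 4*g*q + g + 224*q^2 + 5*q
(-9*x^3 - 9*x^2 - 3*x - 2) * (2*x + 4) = -18*x^4 - 54*x^3 - 42*x^2 - 16*x - 8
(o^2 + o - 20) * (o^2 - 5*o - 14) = o^4 - 4*o^3 - 39*o^2 + 86*o + 280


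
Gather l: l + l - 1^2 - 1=2*l - 2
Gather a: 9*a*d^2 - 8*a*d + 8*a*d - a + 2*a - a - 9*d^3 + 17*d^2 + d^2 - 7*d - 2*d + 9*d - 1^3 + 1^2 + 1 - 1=9*a*d^2 - 9*d^3 + 18*d^2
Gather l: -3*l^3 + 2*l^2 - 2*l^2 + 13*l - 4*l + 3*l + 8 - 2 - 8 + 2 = -3*l^3 + 12*l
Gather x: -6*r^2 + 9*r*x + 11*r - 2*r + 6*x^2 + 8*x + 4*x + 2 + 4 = -6*r^2 + 9*r + 6*x^2 + x*(9*r + 12) + 6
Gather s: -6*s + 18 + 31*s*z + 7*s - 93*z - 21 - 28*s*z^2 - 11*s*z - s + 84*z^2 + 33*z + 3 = s*(-28*z^2 + 20*z) + 84*z^2 - 60*z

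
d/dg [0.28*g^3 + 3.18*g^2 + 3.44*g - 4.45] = 0.84*g^2 + 6.36*g + 3.44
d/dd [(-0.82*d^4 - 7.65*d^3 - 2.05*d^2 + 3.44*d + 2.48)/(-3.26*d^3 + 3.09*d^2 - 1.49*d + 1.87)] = (2.6732*d^6 - 5.06759999999998*d^5 - 26.6561*d^4 + 39.0922*d^3 - 26.2372*d^2 - 22.9934*d + 10.128)/(10.6276*d^6 - 20.1468*d^5 + 19.2629*d^4 - 21.4006*d^3 + 13.7767*d^2 - 5.5726*d + 3.4969)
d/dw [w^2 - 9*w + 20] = 2*w - 9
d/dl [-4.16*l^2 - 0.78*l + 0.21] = -8.32*l - 0.78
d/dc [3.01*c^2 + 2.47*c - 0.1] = 6.02*c + 2.47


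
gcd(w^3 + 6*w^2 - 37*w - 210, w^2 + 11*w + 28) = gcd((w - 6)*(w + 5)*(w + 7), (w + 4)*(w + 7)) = w + 7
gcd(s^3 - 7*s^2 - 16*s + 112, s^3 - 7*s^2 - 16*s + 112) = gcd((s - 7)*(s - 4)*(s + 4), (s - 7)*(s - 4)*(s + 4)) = s^3 - 7*s^2 - 16*s + 112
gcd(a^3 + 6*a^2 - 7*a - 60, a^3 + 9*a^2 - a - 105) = a^2 + 2*a - 15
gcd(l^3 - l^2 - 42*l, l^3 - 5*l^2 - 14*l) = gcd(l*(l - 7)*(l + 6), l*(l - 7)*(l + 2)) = l^2 - 7*l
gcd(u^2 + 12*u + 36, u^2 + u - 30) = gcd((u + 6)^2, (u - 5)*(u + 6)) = u + 6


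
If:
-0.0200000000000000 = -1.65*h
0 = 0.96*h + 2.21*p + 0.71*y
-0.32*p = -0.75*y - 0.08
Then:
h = 0.01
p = 0.03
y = -0.10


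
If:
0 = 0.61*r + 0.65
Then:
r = -1.07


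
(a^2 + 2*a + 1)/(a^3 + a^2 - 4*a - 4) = (a + 1)/(a^2 - 4)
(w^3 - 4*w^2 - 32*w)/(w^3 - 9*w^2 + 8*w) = (w + 4)/(w - 1)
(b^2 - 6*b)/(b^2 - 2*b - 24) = b/(b + 4)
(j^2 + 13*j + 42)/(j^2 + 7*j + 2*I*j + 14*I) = (j + 6)/(j + 2*I)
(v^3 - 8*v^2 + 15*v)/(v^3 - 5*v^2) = (v - 3)/v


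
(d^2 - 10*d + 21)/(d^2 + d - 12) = (d - 7)/(d + 4)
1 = 1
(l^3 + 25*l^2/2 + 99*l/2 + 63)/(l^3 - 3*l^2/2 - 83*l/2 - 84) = (l + 6)/(l - 8)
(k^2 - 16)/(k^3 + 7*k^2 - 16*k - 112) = 1/(k + 7)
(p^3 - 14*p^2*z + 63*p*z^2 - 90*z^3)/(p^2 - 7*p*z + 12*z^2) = (-p^2 + 11*p*z - 30*z^2)/(-p + 4*z)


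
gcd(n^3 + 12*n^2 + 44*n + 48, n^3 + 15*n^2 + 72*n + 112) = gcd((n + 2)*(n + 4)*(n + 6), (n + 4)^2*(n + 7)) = n + 4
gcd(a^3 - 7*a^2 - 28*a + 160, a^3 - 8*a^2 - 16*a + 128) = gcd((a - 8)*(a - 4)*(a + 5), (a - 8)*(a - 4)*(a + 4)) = a^2 - 12*a + 32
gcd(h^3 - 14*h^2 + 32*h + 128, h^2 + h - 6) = 1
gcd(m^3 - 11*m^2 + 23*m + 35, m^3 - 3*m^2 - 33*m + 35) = m - 7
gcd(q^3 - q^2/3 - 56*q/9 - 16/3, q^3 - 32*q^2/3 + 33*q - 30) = q - 3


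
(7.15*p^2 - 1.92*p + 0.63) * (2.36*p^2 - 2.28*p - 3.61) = 16.874*p^4 - 20.8332*p^3 - 19.9471*p^2 + 5.4948*p - 2.2743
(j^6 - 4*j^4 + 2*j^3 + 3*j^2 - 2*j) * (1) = j^6 - 4*j^4 + 2*j^3 + 3*j^2 - 2*j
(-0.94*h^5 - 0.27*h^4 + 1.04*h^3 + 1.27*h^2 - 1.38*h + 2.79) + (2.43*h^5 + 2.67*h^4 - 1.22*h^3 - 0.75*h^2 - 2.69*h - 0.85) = 1.49*h^5 + 2.4*h^4 - 0.18*h^3 + 0.52*h^2 - 4.07*h + 1.94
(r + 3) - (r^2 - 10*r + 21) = -r^2 + 11*r - 18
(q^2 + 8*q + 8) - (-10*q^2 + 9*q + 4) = 11*q^2 - q + 4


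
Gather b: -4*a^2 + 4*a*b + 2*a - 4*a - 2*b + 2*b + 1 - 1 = -4*a^2 + 4*a*b - 2*a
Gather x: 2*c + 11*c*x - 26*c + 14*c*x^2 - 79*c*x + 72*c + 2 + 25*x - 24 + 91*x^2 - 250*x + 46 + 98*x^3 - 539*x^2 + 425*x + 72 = 48*c + 98*x^3 + x^2*(14*c - 448) + x*(200 - 68*c) + 96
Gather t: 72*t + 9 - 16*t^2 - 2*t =-16*t^2 + 70*t + 9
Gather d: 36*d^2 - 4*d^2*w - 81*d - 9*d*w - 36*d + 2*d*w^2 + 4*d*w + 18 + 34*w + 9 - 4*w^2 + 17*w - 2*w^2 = d^2*(36 - 4*w) + d*(2*w^2 - 5*w - 117) - 6*w^2 + 51*w + 27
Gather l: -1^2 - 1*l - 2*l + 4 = 3 - 3*l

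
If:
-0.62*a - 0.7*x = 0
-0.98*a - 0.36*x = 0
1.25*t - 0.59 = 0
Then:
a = 0.00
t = 0.47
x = 0.00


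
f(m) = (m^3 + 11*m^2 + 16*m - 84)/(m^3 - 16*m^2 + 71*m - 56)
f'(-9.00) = -0.02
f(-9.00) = 0.02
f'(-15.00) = -0.02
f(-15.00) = 0.15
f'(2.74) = 2.29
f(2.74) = 1.62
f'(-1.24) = 0.39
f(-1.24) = 0.52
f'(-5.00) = 0.03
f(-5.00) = 0.01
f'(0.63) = 10.16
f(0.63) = 3.99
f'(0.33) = 3.32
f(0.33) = 2.26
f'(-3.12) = 0.10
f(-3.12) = 0.12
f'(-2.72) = 0.14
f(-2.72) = 0.17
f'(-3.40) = 0.09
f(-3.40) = 0.10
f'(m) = (-3*m^2 + 32*m - 71)*(m^3 + 11*m^2 + 16*m - 84)/(m^3 - 16*m^2 + 71*m - 56)^2 + (3*m^2 + 22*m + 16)/(m^3 - 16*m^2 + 71*m - 56) = (-27*m^4 + 110*m^3 + 1121*m^2 - 3920*m + 5068)/(m^6 - 32*m^5 + 398*m^4 - 2384*m^3 + 6833*m^2 - 7952*m + 3136)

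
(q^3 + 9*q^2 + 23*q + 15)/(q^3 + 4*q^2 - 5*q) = (q^2 + 4*q + 3)/(q*(q - 1))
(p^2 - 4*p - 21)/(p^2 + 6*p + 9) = (p - 7)/(p + 3)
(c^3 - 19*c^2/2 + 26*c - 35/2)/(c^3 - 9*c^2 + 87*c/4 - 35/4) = 2*(c - 1)/(2*c - 1)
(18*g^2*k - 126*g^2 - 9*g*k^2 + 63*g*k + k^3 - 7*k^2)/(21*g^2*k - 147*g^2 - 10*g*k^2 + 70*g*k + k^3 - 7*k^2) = (6*g - k)/(7*g - k)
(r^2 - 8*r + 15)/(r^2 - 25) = (r - 3)/(r + 5)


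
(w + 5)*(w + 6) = w^2 + 11*w + 30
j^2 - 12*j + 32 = (j - 8)*(j - 4)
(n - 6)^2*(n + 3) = n^3 - 9*n^2 + 108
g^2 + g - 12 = (g - 3)*(g + 4)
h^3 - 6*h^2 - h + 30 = (h - 5)*(h - 3)*(h + 2)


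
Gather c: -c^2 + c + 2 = -c^2 + c + 2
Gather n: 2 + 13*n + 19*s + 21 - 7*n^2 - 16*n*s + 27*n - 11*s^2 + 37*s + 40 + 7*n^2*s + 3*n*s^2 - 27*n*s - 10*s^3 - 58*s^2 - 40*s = n^2*(7*s - 7) + n*(3*s^2 - 43*s + 40) - 10*s^3 - 69*s^2 + 16*s + 63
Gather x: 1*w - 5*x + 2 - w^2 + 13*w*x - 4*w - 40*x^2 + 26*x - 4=-w^2 - 3*w - 40*x^2 + x*(13*w + 21) - 2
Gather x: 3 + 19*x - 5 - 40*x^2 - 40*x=-40*x^2 - 21*x - 2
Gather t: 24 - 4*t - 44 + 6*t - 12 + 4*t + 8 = 6*t - 24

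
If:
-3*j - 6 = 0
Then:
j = -2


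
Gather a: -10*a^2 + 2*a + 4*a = -10*a^2 + 6*a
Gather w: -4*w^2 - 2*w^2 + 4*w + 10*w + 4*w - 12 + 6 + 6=-6*w^2 + 18*w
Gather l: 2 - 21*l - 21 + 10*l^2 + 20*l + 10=10*l^2 - l - 9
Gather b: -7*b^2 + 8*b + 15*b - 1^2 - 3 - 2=-7*b^2 + 23*b - 6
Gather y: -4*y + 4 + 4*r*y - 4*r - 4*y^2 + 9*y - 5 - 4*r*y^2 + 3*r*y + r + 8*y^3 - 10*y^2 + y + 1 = -3*r + 8*y^3 + y^2*(-4*r - 14) + y*(7*r + 6)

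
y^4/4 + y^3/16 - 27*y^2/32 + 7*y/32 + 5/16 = (y/4 + 1/2)*(y - 5/4)*(y - 1)*(y + 1/2)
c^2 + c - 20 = (c - 4)*(c + 5)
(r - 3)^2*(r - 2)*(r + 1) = r^4 - 7*r^3 + 13*r^2 + 3*r - 18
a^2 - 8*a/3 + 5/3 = (a - 5/3)*(a - 1)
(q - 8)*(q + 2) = q^2 - 6*q - 16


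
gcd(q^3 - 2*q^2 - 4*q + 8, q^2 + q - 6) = q - 2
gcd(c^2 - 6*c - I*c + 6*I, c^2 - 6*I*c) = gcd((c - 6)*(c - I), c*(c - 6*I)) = 1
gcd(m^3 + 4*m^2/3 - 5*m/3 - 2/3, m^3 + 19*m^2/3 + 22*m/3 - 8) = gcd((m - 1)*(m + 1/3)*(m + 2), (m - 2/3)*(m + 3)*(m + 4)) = 1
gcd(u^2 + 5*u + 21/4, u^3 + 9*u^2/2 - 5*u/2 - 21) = u + 7/2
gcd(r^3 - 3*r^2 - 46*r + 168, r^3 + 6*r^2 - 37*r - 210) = r^2 + r - 42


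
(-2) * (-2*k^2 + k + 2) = 4*k^2 - 2*k - 4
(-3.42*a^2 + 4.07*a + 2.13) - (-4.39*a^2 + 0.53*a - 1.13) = 0.97*a^2 + 3.54*a + 3.26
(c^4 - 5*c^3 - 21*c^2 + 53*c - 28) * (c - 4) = c^5 - 9*c^4 - c^3 + 137*c^2 - 240*c + 112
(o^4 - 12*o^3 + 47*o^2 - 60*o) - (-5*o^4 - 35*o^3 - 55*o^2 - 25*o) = 6*o^4 + 23*o^3 + 102*o^2 - 35*o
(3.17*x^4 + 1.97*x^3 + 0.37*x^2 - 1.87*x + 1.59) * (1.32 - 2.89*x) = -9.1613*x^5 - 1.5089*x^4 + 1.5311*x^3 + 5.8927*x^2 - 7.0635*x + 2.0988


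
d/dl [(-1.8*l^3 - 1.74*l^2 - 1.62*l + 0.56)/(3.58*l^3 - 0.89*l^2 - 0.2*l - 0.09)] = (7.8312*l^4 + 12.3192*l^3 - 6.6222*l^2 + 1.31*l + 0.2578)/(12.8164*l^6 - 6.3724*l^5 - 0.6399*l^4 - 0.2884*l^3 + 0.2002*l^2 + 0.036*l + 0.0081)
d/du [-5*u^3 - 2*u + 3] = -15*u^2 - 2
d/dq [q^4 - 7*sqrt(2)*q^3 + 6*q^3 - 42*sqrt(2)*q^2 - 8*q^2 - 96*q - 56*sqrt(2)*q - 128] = 4*q^3 - 21*sqrt(2)*q^2 + 18*q^2 - 84*sqrt(2)*q - 16*q - 96 - 56*sqrt(2)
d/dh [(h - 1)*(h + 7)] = 2*h + 6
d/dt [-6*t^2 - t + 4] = -12*t - 1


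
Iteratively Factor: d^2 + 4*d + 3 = (d + 3)*(d + 1)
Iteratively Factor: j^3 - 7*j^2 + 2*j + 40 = (j - 4)*(j^2 - 3*j - 10) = (j - 4)*(j + 2)*(j - 5)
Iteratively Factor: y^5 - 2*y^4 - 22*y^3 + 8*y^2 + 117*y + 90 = (y - 3)*(y^4 + y^3 - 19*y^2 - 49*y - 30) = (y - 3)*(y + 2)*(y^3 - y^2 - 17*y - 15) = (y - 3)*(y + 1)*(y + 2)*(y^2 - 2*y - 15) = (y - 5)*(y - 3)*(y + 1)*(y + 2)*(y + 3)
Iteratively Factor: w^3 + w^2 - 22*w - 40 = (w - 5)*(w^2 + 6*w + 8) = (w - 5)*(w + 4)*(w + 2)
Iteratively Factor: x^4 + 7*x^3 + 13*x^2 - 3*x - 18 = (x + 3)*(x^3 + 4*x^2 + x - 6) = (x + 3)^2*(x^2 + x - 2) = (x - 1)*(x + 3)^2*(x + 2)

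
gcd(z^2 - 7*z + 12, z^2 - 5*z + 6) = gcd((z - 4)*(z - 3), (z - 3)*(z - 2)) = z - 3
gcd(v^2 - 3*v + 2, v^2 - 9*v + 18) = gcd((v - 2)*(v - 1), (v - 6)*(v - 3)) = 1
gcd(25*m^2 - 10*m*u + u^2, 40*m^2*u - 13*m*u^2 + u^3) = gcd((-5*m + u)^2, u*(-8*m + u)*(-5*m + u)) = -5*m + u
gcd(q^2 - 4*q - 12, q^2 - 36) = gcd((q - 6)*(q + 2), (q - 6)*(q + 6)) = q - 6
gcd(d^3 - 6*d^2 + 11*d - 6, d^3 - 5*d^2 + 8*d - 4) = d^2 - 3*d + 2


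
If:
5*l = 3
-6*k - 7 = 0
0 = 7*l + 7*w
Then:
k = -7/6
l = 3/5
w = -3/5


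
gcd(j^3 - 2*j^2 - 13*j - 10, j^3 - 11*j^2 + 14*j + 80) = j^2 - 3*j - 10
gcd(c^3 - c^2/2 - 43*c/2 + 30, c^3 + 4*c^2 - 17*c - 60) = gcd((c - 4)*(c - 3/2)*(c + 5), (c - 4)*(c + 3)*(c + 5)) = c^2 + c - 20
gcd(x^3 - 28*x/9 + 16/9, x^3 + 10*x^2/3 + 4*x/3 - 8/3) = x^2 + 4*x/3 - 4/3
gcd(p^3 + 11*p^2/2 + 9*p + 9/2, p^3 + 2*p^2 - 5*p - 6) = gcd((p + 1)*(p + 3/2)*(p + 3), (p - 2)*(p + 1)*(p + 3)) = p^2 + 4*p + 3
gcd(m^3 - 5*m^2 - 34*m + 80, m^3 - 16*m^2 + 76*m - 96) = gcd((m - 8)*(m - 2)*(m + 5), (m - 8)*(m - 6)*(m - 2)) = m^2 - 10*m + 16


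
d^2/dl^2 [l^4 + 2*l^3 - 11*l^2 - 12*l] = 12*l^2 + 12*l - 22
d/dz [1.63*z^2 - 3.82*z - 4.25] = 3.26*z - 3.82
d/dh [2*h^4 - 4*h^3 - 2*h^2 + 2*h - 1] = 8*h^3 - 12*h^2 - 4*h + 2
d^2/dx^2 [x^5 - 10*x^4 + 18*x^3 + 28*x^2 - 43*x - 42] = 20*x^3 - 120*x^2 + 108*x + 56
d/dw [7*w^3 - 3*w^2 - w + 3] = 21*w^2 - 6*w - 1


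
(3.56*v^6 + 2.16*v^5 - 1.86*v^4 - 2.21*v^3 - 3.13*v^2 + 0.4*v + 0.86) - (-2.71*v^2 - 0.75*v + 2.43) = 3.56*v^6 + 2.16*v^5 - 1.86*v^4 - 2.21*v^3 - 0.42*v^2 + 1.15*v - 1.57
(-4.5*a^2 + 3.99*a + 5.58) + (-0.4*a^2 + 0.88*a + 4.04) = -4.9*a^2 + 4.87*a + 9.62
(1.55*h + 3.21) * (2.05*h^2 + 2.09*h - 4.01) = 3.1775*h^3 + 9.82*h^2 + 0.4934*h - 12.8721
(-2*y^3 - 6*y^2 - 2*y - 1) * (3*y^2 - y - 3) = -6*y^5 - 16*y^4 + 6*y^3 + 17*y^2 + 7*y + 3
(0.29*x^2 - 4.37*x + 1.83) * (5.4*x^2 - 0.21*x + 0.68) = 1.566*x^4 - 23.6589*x^3 + 10.9969*x^2 - 3.3559*x + 1.2444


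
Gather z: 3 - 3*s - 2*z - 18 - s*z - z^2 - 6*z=-3*s - z^2 + z*(-s - 8) - 15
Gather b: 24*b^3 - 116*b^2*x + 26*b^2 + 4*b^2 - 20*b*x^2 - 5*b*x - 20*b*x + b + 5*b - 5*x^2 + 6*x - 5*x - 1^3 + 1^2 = 24*b^3 + b^2*(30 - 116*x) + b*(-20*x^2 - 25*x + 6) - 5*x^2 + x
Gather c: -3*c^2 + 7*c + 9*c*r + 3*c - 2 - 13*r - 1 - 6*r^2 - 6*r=-3*c^2 + c*(9*r + 10) - 6*r^2 - 19*r - 3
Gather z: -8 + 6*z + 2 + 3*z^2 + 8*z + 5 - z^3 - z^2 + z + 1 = -z^3 + 2*z^2 + 15*z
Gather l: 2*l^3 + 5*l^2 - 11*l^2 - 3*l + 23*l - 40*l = 2*l^3 - 6*l^2 - 20*l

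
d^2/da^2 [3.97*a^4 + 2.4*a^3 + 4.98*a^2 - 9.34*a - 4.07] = 47.64*a^2 + 14.4*a + 9.96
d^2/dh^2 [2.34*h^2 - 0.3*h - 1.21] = 4.68000000000000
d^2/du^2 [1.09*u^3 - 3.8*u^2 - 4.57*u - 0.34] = 6.54*u - 7.6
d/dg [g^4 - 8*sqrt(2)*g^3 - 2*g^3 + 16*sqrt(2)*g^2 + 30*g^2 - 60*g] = 4*g^3 - 24*sqrt(2)*g^2 - 6*g^2 + 32*sqrt(2)*g + 60*g - 60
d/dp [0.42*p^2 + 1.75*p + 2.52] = 0.84*p + 1.75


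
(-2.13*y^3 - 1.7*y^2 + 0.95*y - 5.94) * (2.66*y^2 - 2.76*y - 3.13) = -5.6658*y^5 + 1.3568*y^4 + 13.8859*y^3 - 13.1014*y^2 + 13.4209*y + 18.5922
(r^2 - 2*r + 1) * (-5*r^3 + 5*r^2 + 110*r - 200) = -5*r^5 + 15*r^4 + 95*r^3 - 415*r^2 + 510*r - 200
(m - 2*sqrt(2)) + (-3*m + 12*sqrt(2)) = -2*m + 10*sqrt(2)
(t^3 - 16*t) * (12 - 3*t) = -3*t^4 + 12*t^3 + 48*t^2 - 192*t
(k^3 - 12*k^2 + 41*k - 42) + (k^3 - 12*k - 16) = 2*k^3 - 12*k^2 + 29*k - 58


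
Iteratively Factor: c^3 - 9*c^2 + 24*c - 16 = (c - 4)*(c^2 - 5*c + 4) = (c - 4)*(c - 1)*(c - 4)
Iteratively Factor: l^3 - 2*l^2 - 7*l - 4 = (l + 1)*(l^2 - 3*l - 4) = (l - 4)*(l + 1)*(l + 1)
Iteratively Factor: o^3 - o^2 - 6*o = (o + 2)*(o^2 - 3*o) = (o - 3)*(o + 2)*(o)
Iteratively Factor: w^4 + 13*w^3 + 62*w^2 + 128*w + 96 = (w + 4)*(w^3 + 9*w^2 + 26*w + 24) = (w + 2)*(w + 4)*(w^2 + 7*w + 12) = (w + 2)*(w + 3)*(w + 4)*(w + 4)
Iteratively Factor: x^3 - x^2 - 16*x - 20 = (x - 5)*(x^2 + 4*x + 4) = (x - 5)*(x + 2)*(x + 2)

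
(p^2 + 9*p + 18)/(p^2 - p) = (p^2 + 9*p + 18)/(p*(p - 1))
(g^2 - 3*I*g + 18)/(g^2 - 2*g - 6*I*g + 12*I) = (g + 3*I)/(g - 2)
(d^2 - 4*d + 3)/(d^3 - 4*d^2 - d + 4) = (d - 3)/(d^2 - 3*d - 4)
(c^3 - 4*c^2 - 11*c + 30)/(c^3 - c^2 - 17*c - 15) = (c - 2)/(c + 1)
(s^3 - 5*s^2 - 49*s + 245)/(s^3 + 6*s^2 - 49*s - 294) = (s - 5)/(s + 6)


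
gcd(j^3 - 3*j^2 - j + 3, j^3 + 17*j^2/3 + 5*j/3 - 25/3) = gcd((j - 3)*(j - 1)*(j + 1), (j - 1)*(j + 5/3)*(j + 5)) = j - 1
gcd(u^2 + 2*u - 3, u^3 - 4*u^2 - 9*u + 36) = u + 3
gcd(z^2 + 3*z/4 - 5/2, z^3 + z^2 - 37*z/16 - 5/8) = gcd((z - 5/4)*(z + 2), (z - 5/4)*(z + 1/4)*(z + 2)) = z^2 + 3*z/4 - 5/2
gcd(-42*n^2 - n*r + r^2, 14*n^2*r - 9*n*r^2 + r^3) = -7*n + r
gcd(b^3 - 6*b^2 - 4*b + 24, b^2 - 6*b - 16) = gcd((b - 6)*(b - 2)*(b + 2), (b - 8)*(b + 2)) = b + 2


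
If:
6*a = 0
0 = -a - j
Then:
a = 0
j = 0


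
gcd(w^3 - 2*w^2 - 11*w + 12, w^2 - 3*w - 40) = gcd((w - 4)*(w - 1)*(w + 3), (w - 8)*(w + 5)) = 1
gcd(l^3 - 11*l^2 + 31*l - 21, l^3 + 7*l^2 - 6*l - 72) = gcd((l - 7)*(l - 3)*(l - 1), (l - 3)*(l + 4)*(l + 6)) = l - 3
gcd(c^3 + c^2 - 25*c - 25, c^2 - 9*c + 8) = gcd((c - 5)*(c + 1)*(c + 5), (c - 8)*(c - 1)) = 1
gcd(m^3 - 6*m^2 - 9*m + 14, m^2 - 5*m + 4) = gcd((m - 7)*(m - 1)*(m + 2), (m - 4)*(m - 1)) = m - 1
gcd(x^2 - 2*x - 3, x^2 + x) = x + 1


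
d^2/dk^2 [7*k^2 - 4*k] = 14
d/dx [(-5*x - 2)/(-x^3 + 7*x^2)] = (-10*x^2 + 29*x + 28)/(x^3*(x^2 - 14*x + 49))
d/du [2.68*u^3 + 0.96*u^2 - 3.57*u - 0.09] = 8.04*u^2 + 1.92*u - 3.57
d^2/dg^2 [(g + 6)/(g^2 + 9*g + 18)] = 2/(g^3 + 9*g^2 + 27*g + 27)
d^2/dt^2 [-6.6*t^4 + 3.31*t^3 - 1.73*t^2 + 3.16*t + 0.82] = -79.2*t^2 + 19.86*t - 3.46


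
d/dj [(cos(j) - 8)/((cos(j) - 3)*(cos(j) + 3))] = (cos(j)^2 - 16*cos(j) + 9)*sin(j)/((cos(j) - 3)^2*(cos(j) + 3)^2)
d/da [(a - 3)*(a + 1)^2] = (a + 1)*(3*a - 5)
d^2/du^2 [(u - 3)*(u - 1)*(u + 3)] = 6*u - 2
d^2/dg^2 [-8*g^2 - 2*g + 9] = -16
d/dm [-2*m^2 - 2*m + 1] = -4*m - 2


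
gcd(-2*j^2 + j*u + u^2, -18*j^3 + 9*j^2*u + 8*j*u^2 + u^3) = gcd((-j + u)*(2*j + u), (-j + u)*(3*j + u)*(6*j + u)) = -j + u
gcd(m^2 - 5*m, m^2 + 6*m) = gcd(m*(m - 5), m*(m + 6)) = m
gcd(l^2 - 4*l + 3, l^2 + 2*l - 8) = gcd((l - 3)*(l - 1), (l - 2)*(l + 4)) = 1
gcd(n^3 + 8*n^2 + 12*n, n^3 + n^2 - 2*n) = n^2 + 2*n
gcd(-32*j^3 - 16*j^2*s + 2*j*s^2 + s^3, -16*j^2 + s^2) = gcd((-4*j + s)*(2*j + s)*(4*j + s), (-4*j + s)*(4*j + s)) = -16*j^2 + s^2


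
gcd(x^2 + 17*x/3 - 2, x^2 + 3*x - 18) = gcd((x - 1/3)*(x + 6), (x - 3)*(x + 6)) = x + 6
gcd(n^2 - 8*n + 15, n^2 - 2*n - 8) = 1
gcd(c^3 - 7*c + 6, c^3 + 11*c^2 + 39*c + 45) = c + 3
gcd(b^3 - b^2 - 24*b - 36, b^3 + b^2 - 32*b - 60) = b^2 - 4*b - 12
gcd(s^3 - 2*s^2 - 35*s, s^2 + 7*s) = s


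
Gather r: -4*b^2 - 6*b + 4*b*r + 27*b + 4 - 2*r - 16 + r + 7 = -4*b^2 + 21*b + r*(4*b - 1) - 5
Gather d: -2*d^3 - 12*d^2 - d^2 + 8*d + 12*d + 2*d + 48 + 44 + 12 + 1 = -2*d^3 - 13*d^2 + 22*d + 105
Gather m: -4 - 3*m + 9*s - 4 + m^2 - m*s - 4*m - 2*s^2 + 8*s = m^2 + m*(-s - 7) - 2*s^2 + 17*s - 8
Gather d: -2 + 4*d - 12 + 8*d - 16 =12*d - 30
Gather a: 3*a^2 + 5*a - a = 3*a^2 + 4*a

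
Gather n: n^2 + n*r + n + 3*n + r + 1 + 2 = n^2 + n*(r + 4) + r + 3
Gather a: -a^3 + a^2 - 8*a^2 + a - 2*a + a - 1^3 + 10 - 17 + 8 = -a^3 - 7*a^2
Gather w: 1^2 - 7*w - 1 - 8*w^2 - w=-8*w^2 - 8*w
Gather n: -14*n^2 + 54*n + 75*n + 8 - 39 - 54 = -14*n^2 + 129*n - 85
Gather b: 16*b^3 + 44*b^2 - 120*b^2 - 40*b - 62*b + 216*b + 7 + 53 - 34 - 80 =16*b^3 - 76*b^2 + 114*b - 54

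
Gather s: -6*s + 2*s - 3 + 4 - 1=-4*s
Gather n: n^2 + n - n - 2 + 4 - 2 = n^2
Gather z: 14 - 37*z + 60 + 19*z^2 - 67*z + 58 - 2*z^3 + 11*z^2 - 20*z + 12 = -2*z^3 + 30*z^2 - 124*z + 144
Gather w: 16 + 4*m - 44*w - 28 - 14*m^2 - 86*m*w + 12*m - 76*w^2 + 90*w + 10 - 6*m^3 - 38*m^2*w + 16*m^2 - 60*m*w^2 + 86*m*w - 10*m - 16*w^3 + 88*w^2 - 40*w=-6*m^3 + 2*m^2 + 6*m - 16*w^3 + w^2*(12 - 60*m) + w*(6 - 38*m^2) - 2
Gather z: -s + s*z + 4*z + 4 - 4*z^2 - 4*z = s*z - s - 4*z^2 + 4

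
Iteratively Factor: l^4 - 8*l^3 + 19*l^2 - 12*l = (l)*(l^3 - 8*l^2 + 19*l - 12) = l*(l - 3)*(l^2 - 5*l + 4) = l*(l - 3)*(l - 1)*(l - 4)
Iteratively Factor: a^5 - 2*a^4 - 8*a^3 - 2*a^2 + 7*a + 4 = (a + 1)*(a^4 - 3*a^3 - 5*a^2 + 3*a + 4) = (a + 1)^2*(a^3 - 4*a^2 - a + 4) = (a - 4)*(a + 1)^2*(a^2 - 1) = (a - 4)*(a + 1)^3*(a - 1)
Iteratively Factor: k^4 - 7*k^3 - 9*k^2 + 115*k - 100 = (k - 5)*(k^3 - 2*k^2 - 19*k + 20) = (k - 5)^2*(k^2 + 3*k - 4) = (k - 5)^2*(k + 4)*(k - 1)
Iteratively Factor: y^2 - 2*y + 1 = (y - 1)*(y - 1)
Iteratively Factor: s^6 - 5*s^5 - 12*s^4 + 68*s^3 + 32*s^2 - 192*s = (s - 4)*(s^5 - s^4 - 16*s^3 + 4*s^2 + 48*s) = s*(s - 4)*(s^4 - s^3 - 16*s^2 + 4*s + 48) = s*(s - 4)*(s + 3)*(s^3 - 4*s^2 - 4*s + 16) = s*(s - 4)*(s - 2)*(s + 3)*(s^2 - 2*s - 8) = s*(s - 4)^2*(s - 2)*(s + 3)*(s + 2)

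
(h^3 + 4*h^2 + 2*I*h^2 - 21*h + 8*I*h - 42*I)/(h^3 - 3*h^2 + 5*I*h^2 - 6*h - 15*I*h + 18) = (h + 7)/(h + 3*I)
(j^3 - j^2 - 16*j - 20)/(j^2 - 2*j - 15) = (j^2 + 4*j + 4)/(j + 3)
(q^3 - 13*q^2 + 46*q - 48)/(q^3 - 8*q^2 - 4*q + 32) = (q - 3)/(q + 2)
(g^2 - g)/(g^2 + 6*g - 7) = g/(g + 7)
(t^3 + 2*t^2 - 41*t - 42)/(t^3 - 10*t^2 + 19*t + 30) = (t + 7)/(t - 5)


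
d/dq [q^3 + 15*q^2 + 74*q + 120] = 3*q^2 + 30*q + 74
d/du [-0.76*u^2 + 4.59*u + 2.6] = 4.59 - 1.52*u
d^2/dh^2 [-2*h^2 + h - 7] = -4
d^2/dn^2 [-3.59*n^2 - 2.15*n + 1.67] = -7.18000000000000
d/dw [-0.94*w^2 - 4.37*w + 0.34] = -1.88*w - 4.37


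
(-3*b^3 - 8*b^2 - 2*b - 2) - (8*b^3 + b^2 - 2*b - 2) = -11*b^3 - 9*b^2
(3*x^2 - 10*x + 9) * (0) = 0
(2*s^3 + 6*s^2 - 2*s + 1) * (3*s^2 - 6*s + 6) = 6*s^5 + 6*s^4 - 30*s^3 + 51*s^2 - 18*s + 6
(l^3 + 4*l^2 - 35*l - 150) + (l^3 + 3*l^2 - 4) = 2*l^3 + 7*l^2 - 35*l - 154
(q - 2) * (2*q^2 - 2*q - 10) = 2*q^3 - 6*q^2 - 6*q + 20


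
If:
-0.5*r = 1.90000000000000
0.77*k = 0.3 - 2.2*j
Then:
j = 0.136363636363636 - 0.35*k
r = -3.80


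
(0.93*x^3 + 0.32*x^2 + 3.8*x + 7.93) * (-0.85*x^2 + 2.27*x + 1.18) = -0.7905*x^5 + 1.8391*x^4 - 1.4062*x^3 + 2.2631*x^2 + 22.4851*x + 9.3574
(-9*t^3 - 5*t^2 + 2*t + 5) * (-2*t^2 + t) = 18*t^5 + t^4 - 9*t^3 - 8*t^2 + 5*t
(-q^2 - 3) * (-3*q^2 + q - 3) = 3*q^4 - q^3 + 12*q^2 - 3*q + 9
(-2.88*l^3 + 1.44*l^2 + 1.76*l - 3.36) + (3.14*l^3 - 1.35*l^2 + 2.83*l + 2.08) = 0.26*l^3 + 0.0899999999999999*l^2 + 4.59*l - 1.28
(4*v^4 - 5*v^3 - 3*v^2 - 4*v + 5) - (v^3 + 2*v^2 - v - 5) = 4*v^4 - 6*v^3 - 5*v^2 - 3*v + 10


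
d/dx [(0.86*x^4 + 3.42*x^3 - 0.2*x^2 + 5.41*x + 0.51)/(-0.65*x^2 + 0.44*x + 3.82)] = (-1.118*x^5 - 1.0878*x^4 + 16.1504*x^3 + 42.6217*x^2 - 0.865*x + 20.4418)/(0.4225*x^4 - 0.572*x^3 - 4.7724*x^2 + 3.3616*x + 14.5924)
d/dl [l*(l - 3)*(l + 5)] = 3*l^2 + 4*l - 15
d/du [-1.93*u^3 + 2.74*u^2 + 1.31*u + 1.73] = -5.79*u^2 + 5.48*u + 1.31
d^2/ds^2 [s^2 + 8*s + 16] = 2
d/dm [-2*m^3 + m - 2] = 1 - 6*m^2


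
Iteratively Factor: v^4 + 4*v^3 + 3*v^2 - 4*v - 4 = (v - 1)*(v^3 + 5*v^2 + 8*v + 4) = (v - 1)*(v + 2)*(v^2 + 3*v + 2) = (v - 1)*(v + 2)^2*(v + 1)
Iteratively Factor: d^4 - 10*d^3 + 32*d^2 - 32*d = (d - 4)*(d^3 - 6*d^2 + 8*d) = (d - 4)*(d - 2)*(d^2 - 4*d) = d*(d - 4)*(d - 2)*(d - 4)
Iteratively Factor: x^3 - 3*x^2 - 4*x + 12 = (x - 2)*(x^2 - x - 6) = (x - 2)*(x + 2)*(x - 3)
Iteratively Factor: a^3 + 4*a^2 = (a + 4)*(a^2) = a*(a + 4)*(a)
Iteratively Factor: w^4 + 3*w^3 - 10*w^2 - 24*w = (w)*(w^3 + 3*w^2 - 10*w - 24) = w*(w + 4)*(w^2 - w - 6) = w*(w + 2)*(w + 4)*(w - 3)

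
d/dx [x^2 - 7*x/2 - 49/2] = 2*x - 7/2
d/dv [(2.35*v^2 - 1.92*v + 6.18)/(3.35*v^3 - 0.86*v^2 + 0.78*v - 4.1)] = (-7.8725*v^4 + 12.864*v^3 - 61.9272*v^2 - 8.6404*v + 3.0516)/(11.2225*v^6 - 5.762*v^5 + 5.9656*v^4 - 28.8116*v^3 + 7.6604*v^2 - 6.396*v + 16.81)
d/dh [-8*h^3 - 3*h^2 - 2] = 6*h*(-4*h - 1)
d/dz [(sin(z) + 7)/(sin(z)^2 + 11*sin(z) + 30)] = (-14*sin(z) + cos(z)^2 - 48)*cos(z)/(sin(z)^2 + 11*sin(z) + 30)^2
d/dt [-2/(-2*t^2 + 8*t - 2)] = 2*(2 - t)/(t^2 - 4*t + 1)^2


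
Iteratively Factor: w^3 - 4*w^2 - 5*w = (w - 5)*(w^2 + w) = w*(w - 5)*(w + 1)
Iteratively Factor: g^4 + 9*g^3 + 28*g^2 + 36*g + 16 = (g + 2)*(g^3 + 7*g^2 + 14*g + 8) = (g + 2)^2*(g^2 + 5*g + 4) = (g + 2)^2*(g + 4)*(g + 1)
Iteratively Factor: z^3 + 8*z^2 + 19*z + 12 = (z + 4)*(z^2 + 4*z + 3) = (z + 1)*(z + 4)*(z + 3)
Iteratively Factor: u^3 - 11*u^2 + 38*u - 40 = (u - 2)*(u^2 - 9*u + 20) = (u - 4)*(u - 2)*(u - 5)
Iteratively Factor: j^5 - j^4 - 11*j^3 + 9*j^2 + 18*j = (j)*(j^4 - j^3 - 11*j^2 + 9*j + 18) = j*(j + 1)*(j^3 - 2*j^2 - 9*j + 18) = j*(j + 1)*(j + 3)*(j^2 - 5*j + 6) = j*(j - 3)*(j + 1)*(j + 3)*(j - 2)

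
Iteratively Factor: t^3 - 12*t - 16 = (t - 4)*(t^2 + 4*t + 4) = (t - 4)*(t + 2)*(t + 2)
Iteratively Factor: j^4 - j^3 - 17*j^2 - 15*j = (j + 3)*(j^3 - 4*j^2 - 5*j) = (j - 5)*(j + 3)*(j^2 + j) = j*(j - 5)*(j + 3)*(j + 1)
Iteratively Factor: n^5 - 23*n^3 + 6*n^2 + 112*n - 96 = (n + 3)*(n^4 - 3*n^3 - 14*n^2 + 48*n - 32) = (n - 1)*(n + 3)*(n^3 - 2*n^2 - 16*n + 32) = (n - 4)*(n - 1)*(n + 3)*(n^2 + 2*n - 8) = (n - 4)*(n - 2)*(n - 1)*(n + 3)*(n + 4)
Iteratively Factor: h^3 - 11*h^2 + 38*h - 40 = (h - 5)*(h^2 - 6*h + 8) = (h - 5)*(h - 2)*(h - 4)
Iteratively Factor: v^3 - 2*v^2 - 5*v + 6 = (v + 2)*(v^2 - 4*v + 3) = (v - 3)*(v + 2)*(v - 1)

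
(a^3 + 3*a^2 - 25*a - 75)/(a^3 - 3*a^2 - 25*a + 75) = (a + 3)/(a - 3)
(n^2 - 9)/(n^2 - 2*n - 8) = (9 - n^2)/(-n^2 + 2*n + 8)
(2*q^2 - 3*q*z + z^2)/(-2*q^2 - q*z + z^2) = (-q + z)/(q + z)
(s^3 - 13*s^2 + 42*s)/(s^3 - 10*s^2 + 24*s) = (s - 7)/(s - 4)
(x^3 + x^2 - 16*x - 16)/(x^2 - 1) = (x^2 - 16)/(x - 1)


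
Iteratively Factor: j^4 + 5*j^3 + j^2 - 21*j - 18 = (j - 2)*(j^3 + 7*j^2 + 15*j + 9) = (j - 2)*(j + 3)*(j^2 + 4*j + 3) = (j - 2)*(j + 3)^2*(j + 1)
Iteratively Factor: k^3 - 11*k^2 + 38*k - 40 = (k - 4)*(k^2 - 7*k + 10) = (k - 4)*(k - 2)*(k - 5)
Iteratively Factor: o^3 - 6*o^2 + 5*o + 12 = (o - 4)*(o^2 - 2*o - 3) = (o - 4)*(o + 1)*(o - 3)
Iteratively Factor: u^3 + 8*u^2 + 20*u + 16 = (u + 2)*(u^2 + 6*u + 8) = (u + 2)*(u + 4)*(u + 2)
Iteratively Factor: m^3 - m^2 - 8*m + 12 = (m + 3)*(m^2 - 4*m + 4) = (m - 2)*(m + 3)*(m - 2)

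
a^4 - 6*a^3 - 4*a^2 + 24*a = a*(a - 6)*(a - 2)*(a + 2)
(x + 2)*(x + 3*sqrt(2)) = x^2 + 2*x + 3*sqrt(2)*x + 6*sqrt(2)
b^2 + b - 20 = (b - 4)*(b + 5)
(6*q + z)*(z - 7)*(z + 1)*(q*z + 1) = 6*q^2*z^3 - 36*q^2*z^2 - 42*q^2*z + q*z^4 - 6*q*z^3 - q*z^2 - 36*q*z - 42*q + z^3 - 6*z^2 - 7*z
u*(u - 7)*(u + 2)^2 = u^4 - 3*u^3 - 24*u^2 - 28*u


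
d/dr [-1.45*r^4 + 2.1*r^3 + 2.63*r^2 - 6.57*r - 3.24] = -5.8*r^3 + 6.3*r^2 + 5.26*r - 6.57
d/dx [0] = 0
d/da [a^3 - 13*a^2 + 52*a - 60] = 3*a^2 - 26*a + 52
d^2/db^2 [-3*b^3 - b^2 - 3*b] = -18*b - 2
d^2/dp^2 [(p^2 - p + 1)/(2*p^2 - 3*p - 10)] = 2*(2*p^3 + 72*p^2 - 78*p + 159)/(8*p^6 - 36*p^5 - 66*p^4 + 333*p^3 + 330*p^2 - 900*p - 1000)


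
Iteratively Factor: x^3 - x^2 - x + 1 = (x + 1)*(x^2 - 2*x + 1) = (x - 1)*(x + 1)*(x - 1)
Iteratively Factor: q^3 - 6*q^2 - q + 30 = (q - 5)*(q^2 - q - 6) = (q - 5)*(q + 2)*(q - 3)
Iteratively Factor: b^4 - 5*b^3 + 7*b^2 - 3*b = (b - 1)*(b^3 - 4*b^2 + 3*b) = b*(b - 1)*(b^2 - 4*b + 3) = b*(b - 1)^2*(b - 3)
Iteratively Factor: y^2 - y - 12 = (y - 4)*(y + 3)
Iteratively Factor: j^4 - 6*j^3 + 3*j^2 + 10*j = (j + 1)*(j^3 - 7*j^2 + 10*j) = (j - 5)*(j + 1)*(j^2 - 2*j) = (j - 5)*(j - 2)*(j + 1)*(j)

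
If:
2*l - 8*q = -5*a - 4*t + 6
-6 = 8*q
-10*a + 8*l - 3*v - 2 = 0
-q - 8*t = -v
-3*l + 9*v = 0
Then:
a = -167/1360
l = 15/136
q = -3/4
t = 107/1088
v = 5/136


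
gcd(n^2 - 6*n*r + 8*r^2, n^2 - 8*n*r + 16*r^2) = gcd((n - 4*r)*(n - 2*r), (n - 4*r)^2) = -n + 4*r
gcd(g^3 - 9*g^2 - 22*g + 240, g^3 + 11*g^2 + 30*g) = g + 5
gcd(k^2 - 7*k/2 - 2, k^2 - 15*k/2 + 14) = k - 4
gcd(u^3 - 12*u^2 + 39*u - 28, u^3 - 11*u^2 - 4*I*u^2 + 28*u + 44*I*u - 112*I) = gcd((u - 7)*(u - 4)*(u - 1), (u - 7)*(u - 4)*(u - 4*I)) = u^2 - 11*u + 28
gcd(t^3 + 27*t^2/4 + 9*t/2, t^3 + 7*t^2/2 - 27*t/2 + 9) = t + 6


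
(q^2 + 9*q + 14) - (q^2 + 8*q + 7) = q + 7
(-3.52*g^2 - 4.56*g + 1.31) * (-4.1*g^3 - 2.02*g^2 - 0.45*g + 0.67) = 14.432*g^5 + 25.8064*g^4 + 5.4242*g^3 - 2.9526*g^2 - 3.6447*g + 0.8777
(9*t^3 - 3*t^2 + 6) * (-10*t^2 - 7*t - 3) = -90*t^5 - 33*t^4 - 6*t^3 - 51*t^2 - 42*t - 18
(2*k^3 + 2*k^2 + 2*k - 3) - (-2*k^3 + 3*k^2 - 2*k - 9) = 4*k^3 - k^2 + 4*k + 6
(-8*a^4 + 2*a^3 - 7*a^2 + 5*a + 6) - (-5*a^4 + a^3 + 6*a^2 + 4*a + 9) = -3*a^4 + a^3 - 13*a^2 + a - 3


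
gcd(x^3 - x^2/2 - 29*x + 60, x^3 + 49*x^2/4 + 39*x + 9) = x + 6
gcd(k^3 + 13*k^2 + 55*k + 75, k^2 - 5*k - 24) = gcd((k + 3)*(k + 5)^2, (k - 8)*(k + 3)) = k + 3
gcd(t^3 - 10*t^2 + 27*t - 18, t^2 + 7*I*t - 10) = 1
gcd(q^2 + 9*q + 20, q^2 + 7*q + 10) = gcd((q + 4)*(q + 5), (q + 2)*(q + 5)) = q + 5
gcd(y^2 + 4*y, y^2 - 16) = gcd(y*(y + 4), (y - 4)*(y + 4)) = y + 4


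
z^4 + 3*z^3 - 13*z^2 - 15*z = z*(z - 3)*(z + 1)*(z + 5)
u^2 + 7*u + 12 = (u + 3)*(u + 4)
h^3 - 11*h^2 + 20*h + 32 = (h - 8)*(h - 4)*(h + 1)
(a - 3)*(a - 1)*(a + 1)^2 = a^4 - 2*a^3 - 4*a^2 + 2*a + 3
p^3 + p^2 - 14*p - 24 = (p - 4)*(p + 2)*(p + 3)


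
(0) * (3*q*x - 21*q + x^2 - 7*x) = 0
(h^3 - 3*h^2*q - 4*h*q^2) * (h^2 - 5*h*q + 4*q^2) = h^5 - 8*h^4*q + 15*h^3*q^2 + 8*h^2*q^3 - 16*h*q^4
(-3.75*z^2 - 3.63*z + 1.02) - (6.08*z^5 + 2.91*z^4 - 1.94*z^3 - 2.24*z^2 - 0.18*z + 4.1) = -6.08*z^5 - 2.91*z^4 + 1.94*z^3 - 1.51*z^2 - 3.45*z - 3.08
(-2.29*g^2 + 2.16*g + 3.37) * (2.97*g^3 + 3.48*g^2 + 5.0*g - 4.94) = -6.8013*g^5 - 1.554*g^4 + 6.0757*g^3 + 33.8402*g^2 + 6.1796*g - 16.6478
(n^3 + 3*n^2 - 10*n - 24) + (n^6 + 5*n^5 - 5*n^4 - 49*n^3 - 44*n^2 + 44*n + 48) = n^6 + 5*n^5 - 5*n^4 - 48*n^3 - 41*n^2 + 34*n + 24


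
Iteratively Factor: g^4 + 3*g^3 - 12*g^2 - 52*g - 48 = (g - 4)*(g^3 + 7*g^2 + 16*g + 12) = (g - 4)*(g + 3)*(g^2 + 4*g + 4) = (g - 4)*(g + 2)*(g + 3)*(g + 2)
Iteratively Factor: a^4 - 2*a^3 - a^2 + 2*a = (a - 2)*(a^3 - a) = a*(a - 2)*(a^2 - 1) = a*(a - 2)*(a + 1)*(a - 1)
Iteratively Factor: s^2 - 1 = (s - 1)*(s + 1)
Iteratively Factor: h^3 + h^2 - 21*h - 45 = (h - 5)*(h^2 + 6*h + 9) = (h - 5)*(h + 3)*(h + 3)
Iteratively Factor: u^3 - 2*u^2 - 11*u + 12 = (u + 3)*(u^2 - 5*u + 4) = (u - 4)*(u + 3)*(u - 1)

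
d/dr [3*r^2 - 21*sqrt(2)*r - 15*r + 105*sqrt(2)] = 6*r - 21*sqrt(2) - 15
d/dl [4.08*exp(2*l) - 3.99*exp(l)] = (8.16*exp(l) - 3.99)*exp(l)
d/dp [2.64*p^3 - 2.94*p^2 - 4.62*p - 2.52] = 7.92*p^2 - 5.88*p - 4.62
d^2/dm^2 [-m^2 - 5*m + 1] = -2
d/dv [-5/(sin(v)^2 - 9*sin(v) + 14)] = 5*(2*sin(v) - 9)*cos(v)/(sin(v)^2 - 9*sin(v) + 14)^2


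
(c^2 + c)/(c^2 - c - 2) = c/(c - 2)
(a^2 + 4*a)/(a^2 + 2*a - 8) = a/(a - 2)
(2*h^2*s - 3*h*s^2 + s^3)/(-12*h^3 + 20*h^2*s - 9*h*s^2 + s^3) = s/(-6*h + s)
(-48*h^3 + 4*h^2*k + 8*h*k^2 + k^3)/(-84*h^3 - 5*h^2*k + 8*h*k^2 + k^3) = (12*h^2 - 4*h*k - k^2)/(21*h^2 - 4*h*k - k^2)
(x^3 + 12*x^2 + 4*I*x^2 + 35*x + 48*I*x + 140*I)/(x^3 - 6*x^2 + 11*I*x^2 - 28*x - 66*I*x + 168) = (x^2 + 12*x + 35)/(x^2 + x*(-6 + 7*I) - 42*I)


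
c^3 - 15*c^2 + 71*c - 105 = (c - 7)*(c - 5)*(c - 3)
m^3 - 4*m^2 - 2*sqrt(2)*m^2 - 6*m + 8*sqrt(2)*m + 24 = (m - 4)*(m - 3*sqrt(2))*(m + sqrt(2))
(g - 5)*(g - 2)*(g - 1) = g^3 - 8*g^2 + 17*g - 10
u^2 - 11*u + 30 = (u - 6)*(u - 5)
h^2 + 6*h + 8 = (h + 2)*(h + 4)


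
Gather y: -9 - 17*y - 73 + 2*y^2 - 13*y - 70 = 2*y^2 - 30*y - 152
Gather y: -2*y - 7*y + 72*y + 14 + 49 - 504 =63*y - 441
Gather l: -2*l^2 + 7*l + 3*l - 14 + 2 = -2*l^2 + 10*l - 12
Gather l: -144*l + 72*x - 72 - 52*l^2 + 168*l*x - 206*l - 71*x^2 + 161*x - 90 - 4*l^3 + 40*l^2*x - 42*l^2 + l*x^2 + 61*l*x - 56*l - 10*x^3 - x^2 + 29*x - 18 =-4*l^3 + l^2*(40*x - 94) + l*(x^2 + 229*x - 406) - 10*x^3 - 72*x^2 + 262*x - 180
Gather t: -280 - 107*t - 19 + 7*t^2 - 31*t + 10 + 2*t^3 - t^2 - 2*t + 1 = 2*t^3 + 6*t^2 - 140*t - 288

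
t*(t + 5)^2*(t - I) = t^4 + 10*t^3 - I*t^3 + 25*t^2 - 10*I*t^2 - 25*I*t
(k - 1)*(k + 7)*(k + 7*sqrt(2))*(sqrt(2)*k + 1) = sqrt(2)*k^4 + 6*sqrt(2)*k^3 + 15*k^3 + 90*k^2 - 105*k + 42*sqrt(2)*k - 49*sqrt(2)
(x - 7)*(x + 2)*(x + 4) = x^3 - x^2 - 34*x - 56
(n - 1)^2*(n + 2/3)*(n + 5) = n^4 + 11*n^3/3 - 7*n^2 - n + 10/3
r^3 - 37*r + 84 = (r - 4)*(r - 3)*(r + 7)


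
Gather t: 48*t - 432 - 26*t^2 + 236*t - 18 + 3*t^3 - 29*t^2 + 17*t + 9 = 3*t^3 - 55*t^2 + 301*t - 441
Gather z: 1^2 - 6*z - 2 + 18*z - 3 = 12*z - 4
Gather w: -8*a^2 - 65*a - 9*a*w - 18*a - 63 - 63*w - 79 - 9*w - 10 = -8*a^2 - 83*a + w*(-9*a - 72) - 152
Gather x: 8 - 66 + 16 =-42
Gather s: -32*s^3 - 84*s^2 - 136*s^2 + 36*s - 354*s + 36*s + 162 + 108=-32*s^3 - 220*s^2 - 282*s + 270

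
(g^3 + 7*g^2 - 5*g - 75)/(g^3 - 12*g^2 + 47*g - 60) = (g^2 + 10*g + 25)/(g^2 - 9*g + 20)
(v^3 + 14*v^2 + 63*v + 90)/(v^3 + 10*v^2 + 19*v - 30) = (v + 3)/(v - 1)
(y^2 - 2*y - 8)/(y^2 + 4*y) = (y^2 - 2*y - 8)/(y*(y + 4))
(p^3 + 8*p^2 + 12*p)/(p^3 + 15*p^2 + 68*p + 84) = p/(p + 7)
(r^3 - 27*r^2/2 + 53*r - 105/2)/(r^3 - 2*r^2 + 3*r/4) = 2*(r^2 - 12*r + 35)/(r*(2*r - 1))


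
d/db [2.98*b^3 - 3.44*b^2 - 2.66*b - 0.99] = 8.94*b^2 - 6.88*b - 2.66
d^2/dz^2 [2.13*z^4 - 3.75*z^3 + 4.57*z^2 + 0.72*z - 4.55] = 25.56*z^2 - 22.5*z + 9.14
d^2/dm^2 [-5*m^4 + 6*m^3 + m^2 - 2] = -60*m^2 + 36*m + 2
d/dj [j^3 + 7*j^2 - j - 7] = 3*j^2 + 14*j - 1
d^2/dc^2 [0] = 0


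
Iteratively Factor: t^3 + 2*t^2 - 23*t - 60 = (t + 3)*(t^2 - t - 20) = (t + 3)*(t + 4)*(t - 5)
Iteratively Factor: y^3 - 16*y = (y - 4)*(y^2 + 4*y) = (y - 4)*(y + 4)*(y)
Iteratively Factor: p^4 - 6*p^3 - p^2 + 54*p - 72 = (p - 4)*(p^3 - 2*p^2 - 9*p + 18) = (p - 4)*(p - 2)*(p^2 - 9) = (p - 4)*(p - 2)*(p + 3)*(p - 3)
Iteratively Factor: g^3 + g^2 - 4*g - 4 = (g + 2)*(g^2 - g - 2) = (g - 2)*(g + 2)*(g + 1)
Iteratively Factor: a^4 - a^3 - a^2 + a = (a)*(a^3 - a^2 - a + 1) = a*(a - 1)*(a^2 - 1) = a*(a - 1)*(a + 1)*(a - 1)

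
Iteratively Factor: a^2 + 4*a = (a)*(a + 4)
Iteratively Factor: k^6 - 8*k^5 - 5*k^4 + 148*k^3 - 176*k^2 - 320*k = (k - 5)*(k^5 - 3*k^4 - 20*k^3 + 48*k^2 + 64*k) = (k - 5)*(k + 1)*(k^4 - 4*k^3 - 16*k^2 + 64*k) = (k - 5)*(k - 4)*(k + 1)*(k^3 - 16*k) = (k - 5)*(k - 4)^2*(k + 1)*(k^2 + 4*k) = k*(k - 5)*(k - 4)^2*(k + 1)*(k + 4)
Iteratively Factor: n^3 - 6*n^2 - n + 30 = (n - 5)*(n^2 - n - 6) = (n - 5)*(n + 2)*(n - 3)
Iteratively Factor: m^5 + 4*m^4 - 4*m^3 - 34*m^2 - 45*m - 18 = (m + 3)*(m^4 + m^3 - 7*m^2 - 13*m - 6) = (m + 1)*(m + 3)*(m^3 - 7*m - 6) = (m + 1)*(m + 2)*(m + 3)*(m^2 - 2*m - 3) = (m - 3)*(m + 1)*(m + 2)*(m + 3)*(m + 1)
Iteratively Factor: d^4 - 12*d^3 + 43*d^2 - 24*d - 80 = (d - 4)*(d^3 - 8*d^2 + 11*d + 20) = (d - 4)*(d + 1)*(d^2 - 9*d + 20) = (d - 5)*(d - 4)*(d + 1)*(d - 4)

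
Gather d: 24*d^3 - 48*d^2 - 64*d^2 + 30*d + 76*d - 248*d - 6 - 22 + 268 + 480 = 24*d^3 - 112*d^2 - 142*d + 720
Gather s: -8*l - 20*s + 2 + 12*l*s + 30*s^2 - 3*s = -8*l + 30*s^2 + s*(12*l - 23) + 2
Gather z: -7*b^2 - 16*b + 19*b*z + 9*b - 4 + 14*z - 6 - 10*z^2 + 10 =-7*b^2 - 7*b - 10*z^2 + z*(19*b + 14)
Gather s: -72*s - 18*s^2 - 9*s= -18*s^2 - 81*s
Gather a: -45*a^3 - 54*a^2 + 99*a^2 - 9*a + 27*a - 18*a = -45*a^3 + 45*a^2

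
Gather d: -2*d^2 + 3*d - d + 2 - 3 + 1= -2*d^2 + 2*d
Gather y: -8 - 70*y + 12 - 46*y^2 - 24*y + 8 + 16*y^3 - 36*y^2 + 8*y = 16*y^3 - 82*y^2 - 86*y + 12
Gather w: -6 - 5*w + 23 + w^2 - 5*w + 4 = w^2 - 10*w + 21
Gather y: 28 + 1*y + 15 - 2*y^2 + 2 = -2*y^2 + y + 45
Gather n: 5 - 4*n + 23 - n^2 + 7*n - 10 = -n^2 + 3*n + 18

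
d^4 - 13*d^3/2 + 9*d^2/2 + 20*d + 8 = (d - 4)^2*(d + 1/2)*(d + 1)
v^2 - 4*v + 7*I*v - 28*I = (v - 4)*(v + 7*I)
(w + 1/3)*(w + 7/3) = w^2 + 8*w/3 + 7/9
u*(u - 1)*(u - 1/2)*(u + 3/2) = u^4 - 7*u^2/4 + 3*u/4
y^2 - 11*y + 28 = (y - 7)*(y - 4)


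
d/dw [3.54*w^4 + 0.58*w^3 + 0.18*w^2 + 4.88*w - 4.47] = 14.16*w^3 + 1.74*w^2 + 0.36*w + 4.88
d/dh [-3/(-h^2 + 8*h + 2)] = 6*(4 - h)/(-h^2 + 8*h + 2)^2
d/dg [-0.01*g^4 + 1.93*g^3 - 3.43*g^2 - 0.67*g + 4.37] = -0.04*g^3 + 5.79*g^2 - 6.86*g - 0.67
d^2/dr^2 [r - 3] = 0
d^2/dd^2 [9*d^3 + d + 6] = 54*d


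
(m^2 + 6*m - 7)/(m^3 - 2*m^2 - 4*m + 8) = (m^2 + 6*m - 7)/(m^3 - 2*m^2 - 4*m + 8)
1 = 1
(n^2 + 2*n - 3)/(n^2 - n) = (n + 3)/n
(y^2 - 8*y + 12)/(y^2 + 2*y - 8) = (y - 6)/(y + 4)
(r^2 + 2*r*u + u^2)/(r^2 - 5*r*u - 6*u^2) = (r + u)/(r - 6*u)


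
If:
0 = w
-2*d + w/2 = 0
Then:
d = 0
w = 0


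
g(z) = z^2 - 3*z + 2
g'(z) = 2*z - 3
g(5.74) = 17.73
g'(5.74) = 8.48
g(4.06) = 6.30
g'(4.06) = 5.12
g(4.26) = 7.37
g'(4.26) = 5.52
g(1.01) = -0.01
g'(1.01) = -0.98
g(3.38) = 3.28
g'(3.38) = 3.76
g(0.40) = 0.96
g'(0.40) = -2.20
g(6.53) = 25.05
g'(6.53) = 10.06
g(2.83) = 1.52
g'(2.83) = 2.66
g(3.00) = 2.00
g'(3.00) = 3.00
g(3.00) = 2.00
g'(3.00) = 3.00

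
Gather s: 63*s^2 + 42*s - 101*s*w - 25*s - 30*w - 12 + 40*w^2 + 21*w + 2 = 63*s^2 + s*(17 - 101*w) + 40*w^2 - 9*w - 10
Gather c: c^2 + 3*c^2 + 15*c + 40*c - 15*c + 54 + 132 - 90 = 4*c^2 + 40*c + 96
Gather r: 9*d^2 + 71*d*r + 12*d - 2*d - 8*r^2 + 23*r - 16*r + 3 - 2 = 9*d^2 + 10*d - 8*r^2 + r*(71*d + 7) + 1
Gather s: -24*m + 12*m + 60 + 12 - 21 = 51 - 12*m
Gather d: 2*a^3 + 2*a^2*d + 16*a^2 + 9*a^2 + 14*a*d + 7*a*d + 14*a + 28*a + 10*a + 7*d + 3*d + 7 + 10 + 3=2*a^3 + 25*a^2 + 52*a + d*(2*a^2 + 21*a + 10) + 20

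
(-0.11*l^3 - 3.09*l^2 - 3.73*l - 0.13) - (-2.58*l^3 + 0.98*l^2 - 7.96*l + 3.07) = 2.47*l^3 - 4.07*l^2 + 4.23*l - 3.2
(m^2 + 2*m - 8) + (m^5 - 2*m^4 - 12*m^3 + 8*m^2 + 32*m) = m^5 - 2*m^4 - 12*m^3 + 9*m^2 + 34*m - 8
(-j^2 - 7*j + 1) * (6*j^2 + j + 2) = -6*j^4 - 43*j^3 - 3*j^2 - 13*j + 2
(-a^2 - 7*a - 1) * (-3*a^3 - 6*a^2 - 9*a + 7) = 3*a^5 + 27*a^4 + 54*a^3 + 62*a^2 - 40*a - 7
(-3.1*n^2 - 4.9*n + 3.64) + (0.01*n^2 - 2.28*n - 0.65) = -3.09*n^2 - 7.18*n + 2.99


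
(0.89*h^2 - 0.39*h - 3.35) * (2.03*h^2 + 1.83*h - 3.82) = 1.8067*h^4 + 0.837*h^3 - 10.914*h^2 - 4.6407*h + 12.797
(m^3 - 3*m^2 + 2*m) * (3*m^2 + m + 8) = 3*m^5 - 8*m^4 + 11*m^3 - 22*m^2 + 16*m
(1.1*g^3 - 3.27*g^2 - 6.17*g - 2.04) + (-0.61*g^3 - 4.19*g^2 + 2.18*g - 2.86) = 0.49*g^3 - 7.46*g^2 - 3.99*g - 4.9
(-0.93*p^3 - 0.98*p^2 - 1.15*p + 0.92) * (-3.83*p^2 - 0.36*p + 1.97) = 3.5619*p^5 + 4.0882*p^4 + 2.9252*p^3 - 5.0402*p^2 - 2.5967*p + 1.8124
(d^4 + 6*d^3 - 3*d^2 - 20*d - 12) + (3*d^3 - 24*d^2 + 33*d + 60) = d^4 + 9*d^3 - 27*d^2 + 13*d + 48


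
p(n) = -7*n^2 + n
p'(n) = 1 - 14*n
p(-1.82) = -25.01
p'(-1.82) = 26.48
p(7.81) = -419.16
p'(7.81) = -108.34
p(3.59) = -86.63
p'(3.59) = -49.26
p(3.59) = -86.63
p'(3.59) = -49.26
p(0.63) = -2.15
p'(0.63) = -7.82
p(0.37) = -0.59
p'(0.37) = -4.18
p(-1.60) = -19.52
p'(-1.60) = 23.40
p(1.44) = -13.08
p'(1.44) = -19.16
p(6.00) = -246.00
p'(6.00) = -83.00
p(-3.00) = -66.00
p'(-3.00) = 43.00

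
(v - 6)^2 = v^2 - 12*v + 36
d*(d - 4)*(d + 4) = d^3 - 16*d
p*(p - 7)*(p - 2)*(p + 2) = p^4 - 7*p^3 - 4*p^2 + 28*p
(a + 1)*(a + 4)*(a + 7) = a^3 + 12*a^2 + 39*a + 28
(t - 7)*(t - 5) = t^2 - 12*t + 35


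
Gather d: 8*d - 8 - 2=8*d - 10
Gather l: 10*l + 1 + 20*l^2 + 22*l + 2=20*l^2 + 32*l + 3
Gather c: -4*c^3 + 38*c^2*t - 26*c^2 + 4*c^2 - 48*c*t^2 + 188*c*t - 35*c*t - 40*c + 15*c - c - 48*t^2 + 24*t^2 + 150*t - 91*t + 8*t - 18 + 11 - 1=-4*c^3 + c^2*(38*t - 22) + c*(-48*t^2 + 153*t - 26) - 24*t^2 + 67*t - 8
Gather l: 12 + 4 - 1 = 15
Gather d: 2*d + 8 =2*d + 8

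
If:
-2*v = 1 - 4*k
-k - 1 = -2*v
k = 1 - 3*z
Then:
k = 2/3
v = 5/6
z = 1/9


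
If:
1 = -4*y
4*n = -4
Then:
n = -1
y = -1/4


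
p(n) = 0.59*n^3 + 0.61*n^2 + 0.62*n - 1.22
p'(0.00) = 0.62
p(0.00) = -1.22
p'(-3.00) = 12.89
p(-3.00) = -13.52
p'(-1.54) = 2.94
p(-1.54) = -2.88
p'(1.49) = 6.37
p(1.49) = 3.01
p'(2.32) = 12.98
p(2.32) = 10.87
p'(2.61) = 15.86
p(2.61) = 15.04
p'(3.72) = 29.65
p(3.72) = 39.90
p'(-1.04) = 1.27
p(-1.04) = -1.87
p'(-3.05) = 13.36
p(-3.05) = -14.18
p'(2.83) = 18.25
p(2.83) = 18.79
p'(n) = 1.77*n^2 + 1.22*n + 0.62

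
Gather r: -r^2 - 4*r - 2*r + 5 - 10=-r^2 - 6*r - 5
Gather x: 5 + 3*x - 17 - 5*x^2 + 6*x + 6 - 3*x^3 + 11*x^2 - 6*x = -3*x^3 + 6*x^2 + 3*x - 6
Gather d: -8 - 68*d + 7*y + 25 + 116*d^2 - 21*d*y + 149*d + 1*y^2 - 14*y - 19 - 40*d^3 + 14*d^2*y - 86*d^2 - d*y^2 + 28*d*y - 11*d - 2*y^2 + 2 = -40*d^3 + d^2*(14*y + 30) + d*(-y^2 + 7*y + 70) - y^2 - 7*y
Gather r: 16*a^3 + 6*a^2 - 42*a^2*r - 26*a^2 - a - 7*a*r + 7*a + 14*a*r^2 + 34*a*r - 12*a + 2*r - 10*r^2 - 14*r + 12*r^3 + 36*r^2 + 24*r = 16*a^3 - 20*a^2 - 6*a + 12*r^3 + r^2*(14*a + 26) + r*(-42*a^2 + 27*a + 12)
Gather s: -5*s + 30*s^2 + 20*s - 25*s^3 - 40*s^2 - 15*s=-25*s^3 - 10*s^2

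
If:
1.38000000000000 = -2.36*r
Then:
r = -0.58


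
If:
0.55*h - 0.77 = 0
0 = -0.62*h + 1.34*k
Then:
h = 1.40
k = 0.65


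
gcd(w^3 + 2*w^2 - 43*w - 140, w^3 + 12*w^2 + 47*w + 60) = w^2 + 9*w + 20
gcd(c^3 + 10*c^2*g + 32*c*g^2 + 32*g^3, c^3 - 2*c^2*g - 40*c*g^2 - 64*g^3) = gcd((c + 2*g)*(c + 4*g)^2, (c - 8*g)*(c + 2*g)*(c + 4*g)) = c^2 + 6*c*g + 8*g^2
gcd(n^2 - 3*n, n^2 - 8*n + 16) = 1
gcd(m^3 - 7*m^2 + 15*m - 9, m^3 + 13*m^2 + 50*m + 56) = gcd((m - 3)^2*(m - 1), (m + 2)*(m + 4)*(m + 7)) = 1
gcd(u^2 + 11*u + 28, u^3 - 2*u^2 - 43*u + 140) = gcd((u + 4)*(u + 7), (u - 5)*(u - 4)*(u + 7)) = u + 7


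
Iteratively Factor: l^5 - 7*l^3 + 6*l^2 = (l - 2)*(l^4 + 2*l^3 - 3*l^2) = (l - 2)*(l + 3)*(l^3 - l^2) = l*(l - 2)*(l + 3)*(l^2 - l) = l^2*(l - 2)*(l + 3)*(l - 1)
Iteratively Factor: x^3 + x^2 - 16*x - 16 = (x + 4)*(x^2 - 3*x - 4) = (x + 1)*(x + 4)*(x - 4)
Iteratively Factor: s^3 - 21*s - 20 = (s + 1)*(s^2 - s - 20) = (s + 1)*(s + 4)*(s - 5)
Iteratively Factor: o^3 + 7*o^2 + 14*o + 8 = (o + 4)*(o^2 + 3*o + 2) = (o + 1)*(o + 4)*(o + 2)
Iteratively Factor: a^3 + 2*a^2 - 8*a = (a + 4)*(a^2 - 2*a) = a*(a + 4)*(a - 2)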